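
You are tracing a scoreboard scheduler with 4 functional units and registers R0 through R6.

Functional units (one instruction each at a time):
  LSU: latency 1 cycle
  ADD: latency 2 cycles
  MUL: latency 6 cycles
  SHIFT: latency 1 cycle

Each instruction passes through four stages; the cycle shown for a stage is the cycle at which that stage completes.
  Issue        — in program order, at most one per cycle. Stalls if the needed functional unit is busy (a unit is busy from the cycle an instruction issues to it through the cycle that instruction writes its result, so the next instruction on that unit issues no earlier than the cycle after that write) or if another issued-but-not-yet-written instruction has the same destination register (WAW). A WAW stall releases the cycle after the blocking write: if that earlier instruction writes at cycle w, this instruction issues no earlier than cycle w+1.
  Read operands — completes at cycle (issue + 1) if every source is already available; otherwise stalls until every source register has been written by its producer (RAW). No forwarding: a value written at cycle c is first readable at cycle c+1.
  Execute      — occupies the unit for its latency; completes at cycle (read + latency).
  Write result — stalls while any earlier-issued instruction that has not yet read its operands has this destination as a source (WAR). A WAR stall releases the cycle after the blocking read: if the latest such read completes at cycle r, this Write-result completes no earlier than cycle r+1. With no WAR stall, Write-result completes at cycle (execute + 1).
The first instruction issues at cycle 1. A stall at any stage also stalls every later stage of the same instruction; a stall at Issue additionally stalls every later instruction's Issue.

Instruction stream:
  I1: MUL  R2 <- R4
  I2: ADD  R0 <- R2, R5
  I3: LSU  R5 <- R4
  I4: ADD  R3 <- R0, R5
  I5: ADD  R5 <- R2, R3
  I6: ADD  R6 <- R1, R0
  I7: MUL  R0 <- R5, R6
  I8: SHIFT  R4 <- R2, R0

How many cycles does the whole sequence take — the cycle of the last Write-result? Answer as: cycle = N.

cycle = 39

I1: IS=1 RO=2 EX=8 WR=9
I2: IS=2 RO=10 EX=12 WR=13  [RAW R2: wait I1 write@9]
I3: IS=3 RO=4 EX=5 WR=11  [WAR R5: wait I2 read@10]
I4: IS=14 RO=15 EX=17 WR=18  [struct: ADD busy until I2 writes@13]
I5: IS=19 RO=20 EX=22 WR=23  [struct: ADD busy until I4 writes@18]
I6: IS=24 RO=25 EX=27 WR=28  [struct: ADD busy until I5 writes@23]
I7: IS=25 RO=29 EX=35 WR=36  [RAW R6: wait I6 write@28]
I8: IS=26 RO=37 EX=38 WR=39  [RAW R0: wait I7 write@36]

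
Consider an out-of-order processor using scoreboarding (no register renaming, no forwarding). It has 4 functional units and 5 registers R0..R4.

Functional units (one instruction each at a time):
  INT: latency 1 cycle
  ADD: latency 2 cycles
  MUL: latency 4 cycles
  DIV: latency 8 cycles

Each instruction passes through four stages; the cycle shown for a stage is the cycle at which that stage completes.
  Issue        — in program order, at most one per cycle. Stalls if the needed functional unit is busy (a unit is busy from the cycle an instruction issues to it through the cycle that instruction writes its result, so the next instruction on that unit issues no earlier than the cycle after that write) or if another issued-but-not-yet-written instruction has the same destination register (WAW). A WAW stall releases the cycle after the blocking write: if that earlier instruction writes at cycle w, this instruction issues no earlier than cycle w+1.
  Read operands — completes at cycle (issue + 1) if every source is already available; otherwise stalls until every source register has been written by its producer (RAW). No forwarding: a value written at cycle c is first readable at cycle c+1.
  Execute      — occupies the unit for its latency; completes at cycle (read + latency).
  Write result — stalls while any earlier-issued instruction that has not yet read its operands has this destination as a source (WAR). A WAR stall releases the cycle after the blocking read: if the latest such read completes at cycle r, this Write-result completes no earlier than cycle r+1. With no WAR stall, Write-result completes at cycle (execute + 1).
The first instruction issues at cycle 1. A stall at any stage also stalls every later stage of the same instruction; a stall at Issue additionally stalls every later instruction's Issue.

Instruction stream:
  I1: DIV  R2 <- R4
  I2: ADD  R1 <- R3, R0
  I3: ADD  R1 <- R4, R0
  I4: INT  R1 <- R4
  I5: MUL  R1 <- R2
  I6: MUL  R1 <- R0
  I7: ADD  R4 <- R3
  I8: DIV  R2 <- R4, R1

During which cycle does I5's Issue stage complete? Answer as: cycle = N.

c1: I1 issues→DIV
c2: I1 reads | I2 issues→ADD
c3: I2 reads
c5: I2 exec-done
c6: I2 writes R1
c7: I3 issues→ADD
c8: I3 reads
c10: I1 exec-done | I3 exec-done
c11: I1 writes R2 | I3 writes R1
c12: I4 issues→INT
c13: I4 reads
c14: I4 exec-done
c15: I4 writes R1
c16: I5 issues→MUL
c17: I5 reads
c21: I5 exec-done
c22: I5 writes R1
c23: I6 issues→MUL
c24: I6 reads | I7 issues→ADD
c25: I7 reads | I8 issues→DIV
c27: I7 exec-done
c28: I6 exec-done | I7 writes R4
c29: I6 writes R1
c30: I8 reads
c38: I8 exec-done
c39: I8 writes R2

cycle = 16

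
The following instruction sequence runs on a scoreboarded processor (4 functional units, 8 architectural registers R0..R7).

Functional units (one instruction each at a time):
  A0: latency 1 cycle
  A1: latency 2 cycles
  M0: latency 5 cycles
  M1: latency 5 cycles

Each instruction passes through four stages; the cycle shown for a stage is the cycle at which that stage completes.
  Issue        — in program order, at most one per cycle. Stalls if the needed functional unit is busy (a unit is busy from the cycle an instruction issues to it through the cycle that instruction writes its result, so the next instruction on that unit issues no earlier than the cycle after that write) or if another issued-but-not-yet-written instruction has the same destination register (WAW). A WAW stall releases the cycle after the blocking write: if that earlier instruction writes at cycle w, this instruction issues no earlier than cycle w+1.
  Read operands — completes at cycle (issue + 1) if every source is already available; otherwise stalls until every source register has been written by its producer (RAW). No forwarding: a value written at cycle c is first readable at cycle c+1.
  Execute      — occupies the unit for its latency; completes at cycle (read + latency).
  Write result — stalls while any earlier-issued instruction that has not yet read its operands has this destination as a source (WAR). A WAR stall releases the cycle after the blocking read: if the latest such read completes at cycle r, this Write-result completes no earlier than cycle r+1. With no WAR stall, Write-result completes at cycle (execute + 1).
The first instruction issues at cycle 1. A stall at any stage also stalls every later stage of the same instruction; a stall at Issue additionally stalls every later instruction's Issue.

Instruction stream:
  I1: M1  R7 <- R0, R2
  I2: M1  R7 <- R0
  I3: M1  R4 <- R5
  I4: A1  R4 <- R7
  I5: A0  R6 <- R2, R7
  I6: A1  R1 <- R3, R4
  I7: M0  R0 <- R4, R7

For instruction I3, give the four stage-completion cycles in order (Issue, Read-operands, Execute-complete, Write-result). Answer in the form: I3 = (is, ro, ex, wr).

t=1  I1 dispatched to M1
t=2  I1 operands ready
t=7  I1 complete
t=8  R7←I1
t=9  I2 dispatched to M1
t=10  I2 operands ready
t=15  I2 complete
t=16  R7←I2
t=17  I3 dispatched to M1
t=18  I3 operands ready
t=23  I3 complete
t=24  R4←I3
t=25  I4 dispatched to A1
t=26  I4 operands ready; I5 dispatched to A0
t=27  I5 operands ready
t=28  I4 complete; I5 complete
t=29  R4←I4; R6←I5
t=30  I6 dispatched to A1
t=31  I6 operands ready; I7 dispatched to M0
t=32  I7 operands ready
t=33  I6 complete
t=34  R1←I6
t=37  I7 complete
t=38  R0←I7

I3 = (17, 18, 23, 24)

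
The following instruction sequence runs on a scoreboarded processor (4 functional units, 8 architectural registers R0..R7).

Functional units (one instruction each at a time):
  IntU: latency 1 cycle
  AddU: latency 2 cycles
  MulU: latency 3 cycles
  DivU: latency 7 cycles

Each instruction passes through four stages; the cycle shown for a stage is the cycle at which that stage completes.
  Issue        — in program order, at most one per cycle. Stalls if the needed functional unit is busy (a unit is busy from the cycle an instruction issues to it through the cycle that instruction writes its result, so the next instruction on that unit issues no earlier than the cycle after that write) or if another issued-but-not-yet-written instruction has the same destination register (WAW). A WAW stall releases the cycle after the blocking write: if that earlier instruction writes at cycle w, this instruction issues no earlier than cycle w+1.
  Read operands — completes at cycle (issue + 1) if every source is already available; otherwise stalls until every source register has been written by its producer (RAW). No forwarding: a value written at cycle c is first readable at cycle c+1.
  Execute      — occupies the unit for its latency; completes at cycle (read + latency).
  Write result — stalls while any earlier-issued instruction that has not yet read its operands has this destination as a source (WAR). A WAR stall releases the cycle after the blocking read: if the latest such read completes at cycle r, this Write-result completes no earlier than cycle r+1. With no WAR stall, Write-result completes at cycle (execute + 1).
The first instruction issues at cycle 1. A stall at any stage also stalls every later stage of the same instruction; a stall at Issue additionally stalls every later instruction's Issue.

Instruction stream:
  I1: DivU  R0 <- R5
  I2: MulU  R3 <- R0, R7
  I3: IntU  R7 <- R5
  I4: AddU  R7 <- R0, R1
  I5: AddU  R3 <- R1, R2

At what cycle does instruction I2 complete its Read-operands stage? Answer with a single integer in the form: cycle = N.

cycle = 11

cycle 1: I1 dispatched to DivU
cycle 2: I1 operands ready, I2 dispatched to MulU
cycle 3: I3 dispatched to IntU
cycle 4: I3 operands ready
cycle 5: I3 complete
cycle 9: I1 complete
cycle 10: R0←I1
cycle 11: I2 operands ready
cycle 12: R7←I3
cycle 13: I4 dispatched to AddU
cycle 14: I2 complete, I4 operands ready
cycle 15: R3←I2
cycle 16: I4 complete
cycle 17: R7←I4
cycle 18: I5 dispatched to AddU
cycle 19: I5 operands ready
cycle 21: I5 complete
cycle 22: R3←I5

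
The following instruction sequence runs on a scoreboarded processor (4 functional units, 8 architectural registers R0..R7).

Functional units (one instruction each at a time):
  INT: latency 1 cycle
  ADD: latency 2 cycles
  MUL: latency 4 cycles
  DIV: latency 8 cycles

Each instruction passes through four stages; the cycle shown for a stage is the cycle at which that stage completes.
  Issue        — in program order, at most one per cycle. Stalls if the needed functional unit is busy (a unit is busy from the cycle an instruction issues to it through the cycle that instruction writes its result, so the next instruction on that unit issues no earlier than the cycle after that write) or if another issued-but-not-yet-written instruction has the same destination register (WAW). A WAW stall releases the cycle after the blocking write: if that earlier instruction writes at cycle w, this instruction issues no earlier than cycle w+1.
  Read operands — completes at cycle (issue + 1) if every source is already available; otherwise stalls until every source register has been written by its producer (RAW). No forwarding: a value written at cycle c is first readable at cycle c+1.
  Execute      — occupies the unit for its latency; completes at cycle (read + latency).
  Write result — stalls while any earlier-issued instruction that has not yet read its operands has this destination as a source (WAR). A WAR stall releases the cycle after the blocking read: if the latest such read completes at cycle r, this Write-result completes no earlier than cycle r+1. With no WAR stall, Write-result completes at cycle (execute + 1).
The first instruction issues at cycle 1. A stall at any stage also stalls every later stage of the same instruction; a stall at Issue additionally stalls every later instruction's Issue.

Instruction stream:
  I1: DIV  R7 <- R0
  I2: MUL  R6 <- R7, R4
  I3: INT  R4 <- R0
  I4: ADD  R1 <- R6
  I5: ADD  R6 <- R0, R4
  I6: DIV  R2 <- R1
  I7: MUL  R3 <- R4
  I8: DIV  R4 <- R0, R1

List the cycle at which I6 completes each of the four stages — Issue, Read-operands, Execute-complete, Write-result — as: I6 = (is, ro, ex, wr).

[1] I1→DIV
[2] I1 RO; I2→MUL
[3] I3→INT
[4] I3 RO; I4→ADD
[5] I3 EX
[10] I1 EX
[11] I1 WR R7
[12] I2 RO
[13] I3 WR R4
[16] I2 EX
[17] I2 WR R6
[18] I4 RO
[20] I4 EX
[21] I4 WR R1
[22] I5→ADD
[23] I5 RO; I6→DIV
[24] I6 RO; I7→MUL
[25] I5 EX; I7 RO
[26] I5 WR R6
[29] I7 EX
[30] I7 WR R3
[32] I6 EX
[33] I6 WR R2
[34] I8→DIV
[35] I8 RO
[43] I8 EX
[44] I8 WR R4

I6 = (23, 24, 32, 33)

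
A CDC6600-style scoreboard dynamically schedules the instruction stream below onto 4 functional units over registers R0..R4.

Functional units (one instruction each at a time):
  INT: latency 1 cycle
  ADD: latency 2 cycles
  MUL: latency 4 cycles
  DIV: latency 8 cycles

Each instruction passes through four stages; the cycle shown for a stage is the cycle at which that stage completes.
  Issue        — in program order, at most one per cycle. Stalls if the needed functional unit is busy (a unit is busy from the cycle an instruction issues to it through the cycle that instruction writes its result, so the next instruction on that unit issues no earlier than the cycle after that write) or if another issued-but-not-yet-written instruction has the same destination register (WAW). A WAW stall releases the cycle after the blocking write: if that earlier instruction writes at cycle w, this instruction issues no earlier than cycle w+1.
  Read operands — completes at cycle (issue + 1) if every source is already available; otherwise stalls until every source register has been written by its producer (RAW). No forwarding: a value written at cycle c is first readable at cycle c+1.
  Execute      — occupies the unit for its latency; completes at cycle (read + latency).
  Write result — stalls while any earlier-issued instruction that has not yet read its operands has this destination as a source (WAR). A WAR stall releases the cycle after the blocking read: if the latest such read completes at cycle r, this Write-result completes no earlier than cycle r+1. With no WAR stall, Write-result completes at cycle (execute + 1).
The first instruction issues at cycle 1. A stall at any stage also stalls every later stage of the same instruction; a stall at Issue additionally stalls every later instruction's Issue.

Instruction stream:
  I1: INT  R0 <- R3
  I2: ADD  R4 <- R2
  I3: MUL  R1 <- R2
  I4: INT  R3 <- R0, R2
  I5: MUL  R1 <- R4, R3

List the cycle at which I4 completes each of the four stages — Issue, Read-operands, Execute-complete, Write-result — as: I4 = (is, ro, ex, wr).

I4 = (5, 6, 7, 8)

cycle 1: I1 issues→INT
cycle 2: I1 reads, I2 issues→ADD
cycle 3: I1 exec-done, I2 reads, I3 issues→MUL
cycle 4: I1 writes R0, I3 reads
cycle 5: I2 exec-done, I4 issues→INT
cycle 6: I2 writes R4, I4 reads
cycle 7: I4 exec-done
cycle 8: I3 exec-done, I4 writes R3
cycle 9: I3 writes R1
cycle 10: I5 issues→MUL
cycle 11: I5 reads
cycle 15: I5 exec-done
cycle 16: I5 writes R1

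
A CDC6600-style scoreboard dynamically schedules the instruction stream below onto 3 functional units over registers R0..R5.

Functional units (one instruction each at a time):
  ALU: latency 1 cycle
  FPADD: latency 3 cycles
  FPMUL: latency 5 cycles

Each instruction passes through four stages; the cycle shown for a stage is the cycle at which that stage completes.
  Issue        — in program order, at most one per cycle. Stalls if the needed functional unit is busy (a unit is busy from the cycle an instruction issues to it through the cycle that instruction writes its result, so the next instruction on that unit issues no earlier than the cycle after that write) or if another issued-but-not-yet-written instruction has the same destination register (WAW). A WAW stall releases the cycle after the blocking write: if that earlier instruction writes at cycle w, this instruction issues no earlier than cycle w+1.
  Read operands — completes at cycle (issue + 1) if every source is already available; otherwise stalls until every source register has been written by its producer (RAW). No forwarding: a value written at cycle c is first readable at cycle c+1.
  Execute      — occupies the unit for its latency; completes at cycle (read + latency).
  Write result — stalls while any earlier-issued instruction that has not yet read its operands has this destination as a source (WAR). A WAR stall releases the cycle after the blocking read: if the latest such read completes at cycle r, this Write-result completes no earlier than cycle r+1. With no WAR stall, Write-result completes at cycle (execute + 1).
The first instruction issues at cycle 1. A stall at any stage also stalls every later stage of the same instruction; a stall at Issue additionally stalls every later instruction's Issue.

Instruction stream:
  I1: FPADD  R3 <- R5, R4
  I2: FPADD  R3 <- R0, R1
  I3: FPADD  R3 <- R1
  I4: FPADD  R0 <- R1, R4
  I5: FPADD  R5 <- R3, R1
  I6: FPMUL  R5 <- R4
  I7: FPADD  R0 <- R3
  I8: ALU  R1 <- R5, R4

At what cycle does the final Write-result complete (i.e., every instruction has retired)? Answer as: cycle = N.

cycle = 41

[I1] 1/2/5/6
[I2] 7/8/11/12  (struct: FPADD busy until I1 writes@6)
[I3] 13/14/17/18  (struct: FPADD busy until I2 writes@12)
[I4] 19/20/23/24  (struct: FPADD busy until I3 writes@18)
[I5] 25/26/29/30  (struct: FPADD busy until I4 writes@24)
[I6] 31/32/37/38  (WAW R5: wait I5 write@30)
[I7] 32/33/36/37
[I8] 33/39/40/41  (RAW R5: wait I6 write@38)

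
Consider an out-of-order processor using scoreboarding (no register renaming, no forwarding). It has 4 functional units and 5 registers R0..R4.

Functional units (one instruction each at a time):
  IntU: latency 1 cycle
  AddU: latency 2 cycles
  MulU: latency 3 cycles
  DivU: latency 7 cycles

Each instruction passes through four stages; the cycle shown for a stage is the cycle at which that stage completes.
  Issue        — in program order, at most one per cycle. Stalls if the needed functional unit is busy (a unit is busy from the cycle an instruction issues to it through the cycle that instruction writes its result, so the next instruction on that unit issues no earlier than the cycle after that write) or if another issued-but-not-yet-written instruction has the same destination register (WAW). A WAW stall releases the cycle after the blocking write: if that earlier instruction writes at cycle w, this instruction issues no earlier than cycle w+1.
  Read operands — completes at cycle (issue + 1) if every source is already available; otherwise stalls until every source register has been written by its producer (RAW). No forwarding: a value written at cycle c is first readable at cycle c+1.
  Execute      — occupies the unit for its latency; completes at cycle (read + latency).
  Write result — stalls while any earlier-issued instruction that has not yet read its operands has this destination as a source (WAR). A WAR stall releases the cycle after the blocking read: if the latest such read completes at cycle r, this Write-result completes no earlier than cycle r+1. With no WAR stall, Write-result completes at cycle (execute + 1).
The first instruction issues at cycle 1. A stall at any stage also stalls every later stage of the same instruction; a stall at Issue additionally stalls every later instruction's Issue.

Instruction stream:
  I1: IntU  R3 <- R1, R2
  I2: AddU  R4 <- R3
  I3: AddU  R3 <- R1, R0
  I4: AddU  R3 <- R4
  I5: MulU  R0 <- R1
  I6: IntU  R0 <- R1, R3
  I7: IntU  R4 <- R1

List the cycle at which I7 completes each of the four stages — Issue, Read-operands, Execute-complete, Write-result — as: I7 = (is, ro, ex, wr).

I7 = (25, 26, 27, 28)

t=1  issue I1 (IntU)
t=2  I1 read-ops, issue I2 (AddU)
t=3  I1 finished on IntU
t=4  I1→R3
t=5  I2 read-ops
t=7  I2 finished on AddU
t=8  I2→R4
t=9  issue I3 (AddU)
t=10  I3 read-ops
t=12  I3 finished on AddU
t=13  I3→R3
t=14  issue I4 (AddU)
t=15  I4 read-ops, issue I5 (MulU)
t=16  I5 read-ops
t=17  I4 finished on AddU
t=18  I4→R3
t=19  I5 finished on MulU
t=20  I5→R0
t=21  issue I6 (IntU)
t=22  I6 read-ops
t=23  I6 finished on IntU
t=24  I6→R0
t=25  issue I7 (IntU)
t=26  I7 read-ops
t=27  I7 finished on IntU
t=28  I7→R4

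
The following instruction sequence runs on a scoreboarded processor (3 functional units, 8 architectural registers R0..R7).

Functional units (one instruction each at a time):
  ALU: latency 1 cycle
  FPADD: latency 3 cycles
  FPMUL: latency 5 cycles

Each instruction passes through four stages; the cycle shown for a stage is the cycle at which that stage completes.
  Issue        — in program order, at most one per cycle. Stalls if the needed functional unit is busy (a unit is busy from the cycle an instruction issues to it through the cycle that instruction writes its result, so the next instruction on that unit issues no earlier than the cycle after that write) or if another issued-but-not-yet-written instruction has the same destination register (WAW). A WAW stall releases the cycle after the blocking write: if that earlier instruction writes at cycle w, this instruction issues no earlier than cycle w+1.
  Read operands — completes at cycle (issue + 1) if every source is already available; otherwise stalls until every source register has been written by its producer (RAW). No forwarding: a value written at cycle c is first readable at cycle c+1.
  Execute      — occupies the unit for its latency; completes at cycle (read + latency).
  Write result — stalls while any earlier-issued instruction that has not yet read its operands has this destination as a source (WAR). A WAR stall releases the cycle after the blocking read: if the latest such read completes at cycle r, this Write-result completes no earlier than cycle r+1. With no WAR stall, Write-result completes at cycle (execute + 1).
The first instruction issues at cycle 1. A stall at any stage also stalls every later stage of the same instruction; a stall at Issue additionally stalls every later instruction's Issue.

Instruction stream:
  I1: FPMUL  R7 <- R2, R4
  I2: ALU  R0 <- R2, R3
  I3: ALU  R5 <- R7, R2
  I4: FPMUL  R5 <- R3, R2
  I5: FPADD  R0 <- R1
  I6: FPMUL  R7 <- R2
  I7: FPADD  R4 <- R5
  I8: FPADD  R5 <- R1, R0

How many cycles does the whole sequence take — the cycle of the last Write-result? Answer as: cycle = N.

I1: IS=1 RO=2 EX=7 WR=8
I2: IS=2 RO=3 EX=4 WR=5
I3: IS=6 RO=9 EX=10 WR=11  [struct: ALU busy until I2 writes@5; RAW R7: wait I1 write@8]
I4: IS=12 RO=13 EX=18 WR=19  [WAW R5: wait I3 write@11]
I5: IS=13 RO=14 EX=17 WR=18
I6: IS=20 RO=21 EX=26 WR=27  [struct: FPMUL busy until I4 writes@19]
I7: IS=21 RO=22 EX=25 WR=26
I8: IS=27 RO=28 EX=31 WR=32  [struct: FPADD busy until I7 writes@26]

cycle = 32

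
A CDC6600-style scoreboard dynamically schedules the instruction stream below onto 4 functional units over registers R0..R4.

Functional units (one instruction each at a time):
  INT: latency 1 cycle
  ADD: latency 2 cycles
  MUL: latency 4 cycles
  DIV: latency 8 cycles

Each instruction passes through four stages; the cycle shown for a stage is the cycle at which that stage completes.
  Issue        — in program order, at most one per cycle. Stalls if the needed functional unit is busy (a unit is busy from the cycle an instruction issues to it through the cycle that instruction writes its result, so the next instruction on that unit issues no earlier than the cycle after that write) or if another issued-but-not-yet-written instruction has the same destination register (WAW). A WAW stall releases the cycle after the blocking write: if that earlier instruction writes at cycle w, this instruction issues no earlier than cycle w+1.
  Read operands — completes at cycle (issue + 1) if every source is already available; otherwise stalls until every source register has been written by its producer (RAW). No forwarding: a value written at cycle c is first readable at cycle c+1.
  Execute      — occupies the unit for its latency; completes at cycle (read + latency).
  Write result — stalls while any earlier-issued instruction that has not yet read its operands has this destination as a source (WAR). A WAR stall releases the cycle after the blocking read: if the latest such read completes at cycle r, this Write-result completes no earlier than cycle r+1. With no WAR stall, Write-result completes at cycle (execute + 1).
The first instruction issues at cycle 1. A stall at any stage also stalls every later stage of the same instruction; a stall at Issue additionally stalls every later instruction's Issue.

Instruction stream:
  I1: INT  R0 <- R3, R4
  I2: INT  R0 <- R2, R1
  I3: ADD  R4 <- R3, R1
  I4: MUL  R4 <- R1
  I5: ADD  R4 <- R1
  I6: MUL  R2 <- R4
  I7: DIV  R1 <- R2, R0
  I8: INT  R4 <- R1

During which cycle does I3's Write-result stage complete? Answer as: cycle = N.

t=1  I1→INT
t=2  I1 RO
t=3  I1 EX
t=4  I1 WR R0
t=5  I2→INT
t=6  I2 RO | I3→ADD
t=7  I2 EX | I3 RO
t=8  I2 WR R0
t=9  I3 EX
t=10  I3 WR R4
t=11  I4→MUL
t=12  I4 RO
t=16  I4 EX
t=17  I4 WR R4
t=18  I5→ADD
t=19  I5 RO | I6→MUL
t=20  I7→DIV
t=21  I5 EX
t=22  I5 WR R4
t=23  I6 RO | I8→INT
t=27  I6 EX
t=28  I6 WR R2
t=29  I7 RO
t=37  I7 EX
t=38  I7 WR R1
t=39  I8 RO
t=40  I8 EX
t=41  I8 WR R4

cycle = 10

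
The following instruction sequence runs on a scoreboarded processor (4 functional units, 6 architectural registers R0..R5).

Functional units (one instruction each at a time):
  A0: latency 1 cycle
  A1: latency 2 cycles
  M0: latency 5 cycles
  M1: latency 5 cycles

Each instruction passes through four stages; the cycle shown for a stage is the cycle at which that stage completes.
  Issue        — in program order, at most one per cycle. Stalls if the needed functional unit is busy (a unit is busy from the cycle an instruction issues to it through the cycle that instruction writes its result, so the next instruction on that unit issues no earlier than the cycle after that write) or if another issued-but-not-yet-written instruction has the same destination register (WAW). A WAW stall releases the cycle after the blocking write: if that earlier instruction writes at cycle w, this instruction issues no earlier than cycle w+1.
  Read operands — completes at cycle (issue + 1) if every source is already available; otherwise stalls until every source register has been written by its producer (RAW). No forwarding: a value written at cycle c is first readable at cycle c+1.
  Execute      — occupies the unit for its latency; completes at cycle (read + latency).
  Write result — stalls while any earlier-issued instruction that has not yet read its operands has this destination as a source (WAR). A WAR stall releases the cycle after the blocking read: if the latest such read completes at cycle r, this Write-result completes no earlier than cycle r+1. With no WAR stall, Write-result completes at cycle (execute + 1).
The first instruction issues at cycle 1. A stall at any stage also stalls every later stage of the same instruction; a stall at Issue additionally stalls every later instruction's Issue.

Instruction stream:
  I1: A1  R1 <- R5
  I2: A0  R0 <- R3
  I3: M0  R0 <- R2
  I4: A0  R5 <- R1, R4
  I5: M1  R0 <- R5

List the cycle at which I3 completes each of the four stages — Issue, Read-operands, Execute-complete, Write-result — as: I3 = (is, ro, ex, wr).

I3 = (6, 7, 12, 13)

I1 -> (1, 2, 4, 5)
I2 -> (2, 3, 4, 5)
I3 -> (6, 7, 12, 13)  // WAW R0: wait I2 write@5
I4 -> (7, 8, 9, 10)
I5 -> (14, 15, 20, 21)  // WAW R0: wait I3 write@13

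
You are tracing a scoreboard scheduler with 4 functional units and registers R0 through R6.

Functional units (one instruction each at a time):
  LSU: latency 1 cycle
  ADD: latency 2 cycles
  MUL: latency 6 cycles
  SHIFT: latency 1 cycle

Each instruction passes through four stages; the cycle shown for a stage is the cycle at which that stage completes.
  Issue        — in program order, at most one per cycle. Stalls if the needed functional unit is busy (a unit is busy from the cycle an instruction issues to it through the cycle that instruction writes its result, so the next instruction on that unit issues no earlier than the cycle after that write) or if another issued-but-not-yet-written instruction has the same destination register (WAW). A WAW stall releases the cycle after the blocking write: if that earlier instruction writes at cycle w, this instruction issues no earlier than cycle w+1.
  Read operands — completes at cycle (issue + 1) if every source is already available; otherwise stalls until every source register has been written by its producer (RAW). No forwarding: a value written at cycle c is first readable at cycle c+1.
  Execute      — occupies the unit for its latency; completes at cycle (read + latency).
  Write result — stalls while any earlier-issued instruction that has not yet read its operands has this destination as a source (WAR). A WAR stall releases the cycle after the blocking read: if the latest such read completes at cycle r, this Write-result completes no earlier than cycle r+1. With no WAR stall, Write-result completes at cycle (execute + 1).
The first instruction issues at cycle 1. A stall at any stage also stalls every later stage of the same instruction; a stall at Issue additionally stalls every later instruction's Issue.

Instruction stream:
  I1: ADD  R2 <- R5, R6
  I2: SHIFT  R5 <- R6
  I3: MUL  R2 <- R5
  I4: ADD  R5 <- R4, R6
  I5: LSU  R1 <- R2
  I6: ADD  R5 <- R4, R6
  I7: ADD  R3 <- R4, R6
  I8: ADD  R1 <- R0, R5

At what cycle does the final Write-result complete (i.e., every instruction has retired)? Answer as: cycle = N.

cycle = 26

c1: I1 issues→ADD
c2: I1 reads · I2 issues→SHIFT
c3: I2 reads
c4: I1 exec-done · I2 exec-done
c5: I1 writes R2 · I2 writes R5
c6: I3 issues→MUL
c7: I3 reads · I4 issues→ADD
c8: I4 reads · I5 issues→LSU
c10: I4 exec-done
c11: I4 writes R5
c12: I6 issues→ADD
c13: I3 exec-done · I6 reads
c14: I3 writes R2
c15: I5 reads · I6 exec-done
c16: I5 exec-done · I6 writes R5
c17: I5 writes R1 · I7 issues→ADD
c18: I7 reads
c20: I7 exec-done
c21: I7 writes R3
c22: I8 issues→ADD
c23: I8 reads
c25: I8 exec-done
c26: I8 writes R1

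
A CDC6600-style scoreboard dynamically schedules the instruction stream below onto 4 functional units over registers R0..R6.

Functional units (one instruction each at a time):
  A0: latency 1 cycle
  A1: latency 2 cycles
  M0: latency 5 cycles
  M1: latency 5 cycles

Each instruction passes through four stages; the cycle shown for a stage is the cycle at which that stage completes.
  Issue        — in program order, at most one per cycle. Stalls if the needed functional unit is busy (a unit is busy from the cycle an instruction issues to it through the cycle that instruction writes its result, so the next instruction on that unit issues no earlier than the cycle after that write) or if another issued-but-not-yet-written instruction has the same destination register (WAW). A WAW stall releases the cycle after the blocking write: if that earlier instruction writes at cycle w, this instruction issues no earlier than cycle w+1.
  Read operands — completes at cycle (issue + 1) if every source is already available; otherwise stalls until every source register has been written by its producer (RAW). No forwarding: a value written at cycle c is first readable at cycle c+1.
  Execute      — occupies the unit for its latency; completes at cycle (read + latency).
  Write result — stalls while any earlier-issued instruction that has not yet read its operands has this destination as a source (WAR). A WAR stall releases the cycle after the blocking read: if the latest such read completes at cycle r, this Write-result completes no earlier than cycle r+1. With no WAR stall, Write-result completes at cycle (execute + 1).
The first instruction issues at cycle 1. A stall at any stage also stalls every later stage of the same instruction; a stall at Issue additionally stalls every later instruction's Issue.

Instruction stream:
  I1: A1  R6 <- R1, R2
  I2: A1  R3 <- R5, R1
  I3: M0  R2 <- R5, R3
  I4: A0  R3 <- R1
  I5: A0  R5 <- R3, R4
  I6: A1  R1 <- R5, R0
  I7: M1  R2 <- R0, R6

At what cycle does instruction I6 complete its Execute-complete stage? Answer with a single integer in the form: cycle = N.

cycle = 21

[1] I1 issues→A1
[2] I1 reads
[4] I1 exec-done
[5] I1 writes R6
[6] I2 issues→A1
[7] I2 reads | I3 issues→M0
[9] I2 exec-done
[10] I2 writes R3
[11] I3 reads | I4 issues→A0
[12] I4 reads
[13] I4 exec-done
[14] I4 writes R3
[15] I5 issues→A0
[16] I3 exec-done | I5 reads | I6 issues→A1
[17] I3 writes R2 | I5 exec-done
[18] I5 writes R5 | I7 issues→M1
[19] I6 reads | I7 reads
[21] I6 exec-done
[22] I6 writes R1
[24] I7 exec-done
[25] I7 writes R2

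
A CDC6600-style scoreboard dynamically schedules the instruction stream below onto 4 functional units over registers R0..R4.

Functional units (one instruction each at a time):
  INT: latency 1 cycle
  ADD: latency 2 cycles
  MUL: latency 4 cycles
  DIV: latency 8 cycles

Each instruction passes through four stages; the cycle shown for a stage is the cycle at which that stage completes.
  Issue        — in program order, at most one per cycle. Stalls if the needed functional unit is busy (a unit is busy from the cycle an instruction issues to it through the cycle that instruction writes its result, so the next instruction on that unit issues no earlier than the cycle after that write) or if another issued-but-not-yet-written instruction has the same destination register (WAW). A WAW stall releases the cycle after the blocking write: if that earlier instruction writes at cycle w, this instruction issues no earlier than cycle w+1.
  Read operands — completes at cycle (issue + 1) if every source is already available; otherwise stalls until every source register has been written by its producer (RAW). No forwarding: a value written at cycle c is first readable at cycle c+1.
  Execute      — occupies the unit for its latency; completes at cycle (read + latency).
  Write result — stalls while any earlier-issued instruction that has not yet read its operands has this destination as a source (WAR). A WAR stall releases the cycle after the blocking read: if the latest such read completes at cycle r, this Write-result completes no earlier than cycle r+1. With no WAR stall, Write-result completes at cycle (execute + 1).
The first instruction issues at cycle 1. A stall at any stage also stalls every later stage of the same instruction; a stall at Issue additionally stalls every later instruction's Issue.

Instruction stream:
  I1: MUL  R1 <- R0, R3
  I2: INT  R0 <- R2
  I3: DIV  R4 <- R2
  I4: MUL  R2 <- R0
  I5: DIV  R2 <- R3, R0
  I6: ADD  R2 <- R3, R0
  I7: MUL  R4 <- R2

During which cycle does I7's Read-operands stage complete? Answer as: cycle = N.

cycle = 31

1) issue 1, read 2, done 6, write 7
2) issue 2, read 3, done 4, write 5
3) issue 3, read 4, done 12, write 13
4) issue 8, read 9, done 13, write 14  <struct: MUL busy until I1 writes@7>
5) issue 15, read 16, done 24, write 25  <WAW R2: wait I4 write@14>
6) issue 26, read 27, done 29, write 30  <WAW R2: wait I5 write@25>
7) issue 27, read 31, done 35, write 36  <RAW R2: wait I6 write@30>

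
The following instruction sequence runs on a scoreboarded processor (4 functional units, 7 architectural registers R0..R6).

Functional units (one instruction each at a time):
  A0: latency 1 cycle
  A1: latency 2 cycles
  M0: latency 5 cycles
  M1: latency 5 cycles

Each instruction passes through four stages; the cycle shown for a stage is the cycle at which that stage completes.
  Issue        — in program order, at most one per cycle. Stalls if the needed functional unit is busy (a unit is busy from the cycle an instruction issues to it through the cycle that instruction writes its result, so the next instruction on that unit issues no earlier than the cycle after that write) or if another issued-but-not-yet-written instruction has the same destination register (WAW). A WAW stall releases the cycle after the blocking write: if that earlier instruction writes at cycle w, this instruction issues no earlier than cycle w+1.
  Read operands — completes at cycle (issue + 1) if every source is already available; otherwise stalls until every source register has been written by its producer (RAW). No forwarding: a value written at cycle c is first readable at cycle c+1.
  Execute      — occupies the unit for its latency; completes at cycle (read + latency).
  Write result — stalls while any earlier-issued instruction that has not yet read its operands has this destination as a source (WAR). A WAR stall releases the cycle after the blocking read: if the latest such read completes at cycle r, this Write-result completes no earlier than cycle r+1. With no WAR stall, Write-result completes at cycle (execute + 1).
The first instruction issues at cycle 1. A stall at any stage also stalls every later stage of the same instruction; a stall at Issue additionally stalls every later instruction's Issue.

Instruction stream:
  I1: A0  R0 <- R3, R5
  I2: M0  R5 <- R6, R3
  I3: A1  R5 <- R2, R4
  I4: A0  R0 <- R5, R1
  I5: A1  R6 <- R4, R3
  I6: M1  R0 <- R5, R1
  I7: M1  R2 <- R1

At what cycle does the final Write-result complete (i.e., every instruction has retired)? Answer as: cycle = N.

cycle = 33

I1: IS=1 RO=2 EX=3 WR=4
I2: IS=2 RO=3 EX=8 WR=9
I3: IS=10 RO=11 EX=13 WR=14  [WAW R5: wait I2 write@9]
I4: IS=11 RO=15 EX=16 WR=17  [RAW R5: wait I3 write@14]
I5: IS=15 RO=16 EX=18 WR=19  [struct: A1 busy until I3 writes@14]
I6: IS=18 RO=19 EX=24 WR=25  [WAW R0: wait I4 write@17]
I7: IS=26 RO=27 EX=32 WR=33  [struct: M1 busy until I6 writes@25]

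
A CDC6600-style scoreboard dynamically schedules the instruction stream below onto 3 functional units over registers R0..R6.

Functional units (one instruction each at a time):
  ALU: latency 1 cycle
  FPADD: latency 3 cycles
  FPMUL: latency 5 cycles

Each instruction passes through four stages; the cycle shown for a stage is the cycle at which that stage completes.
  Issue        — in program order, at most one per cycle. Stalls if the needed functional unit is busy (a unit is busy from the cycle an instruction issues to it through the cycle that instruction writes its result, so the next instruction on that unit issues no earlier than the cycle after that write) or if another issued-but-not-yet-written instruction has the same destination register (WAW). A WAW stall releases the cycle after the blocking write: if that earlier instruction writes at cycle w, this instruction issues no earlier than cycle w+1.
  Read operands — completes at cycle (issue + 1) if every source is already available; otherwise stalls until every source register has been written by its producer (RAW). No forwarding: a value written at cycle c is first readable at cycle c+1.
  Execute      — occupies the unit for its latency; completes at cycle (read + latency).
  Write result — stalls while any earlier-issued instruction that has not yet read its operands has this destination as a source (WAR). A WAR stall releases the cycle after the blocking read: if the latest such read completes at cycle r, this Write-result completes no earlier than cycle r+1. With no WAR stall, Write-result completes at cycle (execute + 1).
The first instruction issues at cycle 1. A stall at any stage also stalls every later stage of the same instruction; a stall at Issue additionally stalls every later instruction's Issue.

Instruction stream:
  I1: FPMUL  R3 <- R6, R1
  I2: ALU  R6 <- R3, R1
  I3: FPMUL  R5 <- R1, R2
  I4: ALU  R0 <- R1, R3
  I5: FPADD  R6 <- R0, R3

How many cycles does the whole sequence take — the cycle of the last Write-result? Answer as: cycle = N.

I1: IS=1 RO=2 EX=7 WR=8
I2: IS=2 RO=9 EX=10 WR=11  [RAW R3: wait I1 write@8]
I3: IS=9 RO=10 EX=15 WR=16  [struct: FPMUL busy until I1 writes@8]
I4: IS=12 RO=13 EX=14 WR=15  [struct: ALU busy until I2 writes@11]
I5: IS=13 RO=16 EX=19 WR=20  [RAW R0: wait I4 write@15]

cycle = 20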